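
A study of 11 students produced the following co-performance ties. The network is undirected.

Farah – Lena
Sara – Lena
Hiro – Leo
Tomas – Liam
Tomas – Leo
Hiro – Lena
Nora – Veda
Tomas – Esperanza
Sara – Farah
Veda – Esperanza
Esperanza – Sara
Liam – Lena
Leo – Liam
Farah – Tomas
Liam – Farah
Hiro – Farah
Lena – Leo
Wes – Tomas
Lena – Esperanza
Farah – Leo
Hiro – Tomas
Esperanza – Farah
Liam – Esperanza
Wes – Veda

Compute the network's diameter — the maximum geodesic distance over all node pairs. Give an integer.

4

Eccentricity of each node (its greatest distance to any other): Esperanza:2, Farah:3, Hiro:4, Lena:3, Leo:4, Liam:3, Nora:4, Sara:3, Tomas:3, Veda:3, Wes:3.
The maximum eccentricity is 4, realized for instance by the pair Hiro–Nora via Hiro – Tomas – Wes – Veda – Nora. So the diameter is 4.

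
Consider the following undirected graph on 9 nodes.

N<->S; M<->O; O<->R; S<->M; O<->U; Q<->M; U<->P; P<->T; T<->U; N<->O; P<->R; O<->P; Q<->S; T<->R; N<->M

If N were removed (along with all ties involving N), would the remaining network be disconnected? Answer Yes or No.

Even without N, every remaining node can still reach every other (the residual graph is connected), so N is not a cut vertex.

No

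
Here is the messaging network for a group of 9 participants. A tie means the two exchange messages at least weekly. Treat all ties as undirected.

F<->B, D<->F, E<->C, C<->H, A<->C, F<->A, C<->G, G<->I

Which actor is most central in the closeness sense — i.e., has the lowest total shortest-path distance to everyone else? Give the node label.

C

Farness (sum of distances to all others) for each node — A:15, B:25, C:14, D:25, E:21, F:18, G:19, H:21, I:26.
The smallest farness is 14, for C, so C has the highest closeness.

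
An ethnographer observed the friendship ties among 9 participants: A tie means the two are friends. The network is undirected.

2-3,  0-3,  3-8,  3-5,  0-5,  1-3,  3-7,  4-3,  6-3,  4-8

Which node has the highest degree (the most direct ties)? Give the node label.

Degrees — 0:2, 1:1, 2:1, 3:8, 4:2, 5:2, 6:1, 7:1, 8:2.
The maximum is 8, attained only by 3.

3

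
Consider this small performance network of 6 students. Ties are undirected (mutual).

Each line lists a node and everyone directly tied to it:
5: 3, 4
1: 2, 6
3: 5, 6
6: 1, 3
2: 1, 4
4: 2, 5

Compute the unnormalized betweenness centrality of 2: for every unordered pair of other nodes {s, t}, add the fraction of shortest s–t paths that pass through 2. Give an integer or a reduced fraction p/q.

2

Pairs whose geodesics pass through 2 — 4–6: 1/2; 4–1: 1; 5–1: 1/2.
All other pairs contribute 0.
Summing the contributions gives betweenness(2) = 2.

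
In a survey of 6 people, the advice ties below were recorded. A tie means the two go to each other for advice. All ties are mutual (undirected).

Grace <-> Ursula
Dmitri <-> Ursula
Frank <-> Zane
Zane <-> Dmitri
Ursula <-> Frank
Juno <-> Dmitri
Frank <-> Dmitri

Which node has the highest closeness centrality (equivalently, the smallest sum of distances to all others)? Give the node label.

Dmitri

Farness (sum of distances to all others) for each node — Dmitri:6, Frank:7, Grace:11, Juno:10, Ursula:7, Zane:9.
The smallest farness is 6, for Dmitri, so Dmitri has the highest closeness.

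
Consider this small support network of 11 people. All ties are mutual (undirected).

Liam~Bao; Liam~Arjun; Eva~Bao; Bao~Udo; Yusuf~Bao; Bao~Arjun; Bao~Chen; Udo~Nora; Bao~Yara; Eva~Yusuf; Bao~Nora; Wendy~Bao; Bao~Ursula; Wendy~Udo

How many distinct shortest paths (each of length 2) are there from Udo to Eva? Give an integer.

The shortest distance is 2, and the only length-2 path is Udo–Bao–Eva. So there is exactly 1 shortest path.

1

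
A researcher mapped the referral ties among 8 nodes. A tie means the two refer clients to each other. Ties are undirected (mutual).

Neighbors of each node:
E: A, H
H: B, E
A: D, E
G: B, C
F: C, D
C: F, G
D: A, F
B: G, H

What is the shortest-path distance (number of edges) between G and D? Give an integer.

3

One shortest route is G – C – F – D, which uses 3 edges, and at distance 2 from G we only reach {F, H}, which does not include D. So d(G,D) = 3.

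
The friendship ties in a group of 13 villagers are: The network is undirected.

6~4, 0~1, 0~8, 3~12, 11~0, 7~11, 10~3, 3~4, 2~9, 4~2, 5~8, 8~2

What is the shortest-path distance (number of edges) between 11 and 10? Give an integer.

One shortest route is 11 – 0 – 8 – 2 – 4 – 3 – 10, which uses 6 edges, and at distance 5 from 11 we only reach {3, 6}, which does not include 10. So d(11,10) = 6.

6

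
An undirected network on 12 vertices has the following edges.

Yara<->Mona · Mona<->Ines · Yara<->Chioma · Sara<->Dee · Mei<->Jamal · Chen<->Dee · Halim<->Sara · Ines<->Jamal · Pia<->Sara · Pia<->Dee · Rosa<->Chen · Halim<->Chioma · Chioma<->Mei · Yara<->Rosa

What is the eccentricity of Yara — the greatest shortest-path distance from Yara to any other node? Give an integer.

4

Distances from Yara: Chen:2, Chioma:1, Dee:3, Halim:2, Ines:2, Jamal:3, Mei:2, Mona:1, Pia:4, Rosa:1, Sara:3.
The largest is 4 (to Pia), so the eccentricity of Yara is 4.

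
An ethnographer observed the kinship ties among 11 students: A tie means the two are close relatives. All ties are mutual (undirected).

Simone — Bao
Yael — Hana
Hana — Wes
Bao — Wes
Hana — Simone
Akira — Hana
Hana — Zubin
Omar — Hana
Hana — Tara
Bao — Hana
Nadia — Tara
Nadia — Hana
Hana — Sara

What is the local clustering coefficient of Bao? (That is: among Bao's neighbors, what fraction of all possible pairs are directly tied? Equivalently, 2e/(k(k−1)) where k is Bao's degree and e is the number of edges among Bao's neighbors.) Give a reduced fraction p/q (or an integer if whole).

2/3

Bao's neighbors: Hana, Simone, and Wes (k = 3).
Possible neighbor pairs: C(3,2) = 3. Edges among them: Hana–Simone, Hana–Wes → e = 2.
Clustering(Bao) = 2/3.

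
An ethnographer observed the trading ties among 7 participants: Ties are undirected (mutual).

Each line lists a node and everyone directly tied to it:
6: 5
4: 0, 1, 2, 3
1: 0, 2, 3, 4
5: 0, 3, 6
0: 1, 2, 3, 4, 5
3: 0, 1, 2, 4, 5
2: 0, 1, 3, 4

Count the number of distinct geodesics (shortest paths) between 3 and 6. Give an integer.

1

The shortest distance is 2, and the only length-2 path is 3–5–6. So there is exactly 1 shortest path.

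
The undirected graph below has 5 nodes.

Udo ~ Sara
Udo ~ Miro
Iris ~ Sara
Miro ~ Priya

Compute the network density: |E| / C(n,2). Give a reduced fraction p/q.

There are 4 edges and 5 nodes, so the maximum possible is C(5,2) = 10.
Density = 4/10 = 2/5.

2/5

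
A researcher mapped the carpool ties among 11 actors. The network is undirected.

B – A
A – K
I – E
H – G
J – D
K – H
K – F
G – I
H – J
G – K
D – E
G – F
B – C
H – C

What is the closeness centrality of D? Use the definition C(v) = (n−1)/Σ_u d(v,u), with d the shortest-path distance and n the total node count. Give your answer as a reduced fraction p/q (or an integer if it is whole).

Distances from D: A:4, B:4, C:3, E:1, F:4, G:3, H:2, I:2, J:1, K:3. Sum = 27.
n = 11, so closeness = 10/27.

10/27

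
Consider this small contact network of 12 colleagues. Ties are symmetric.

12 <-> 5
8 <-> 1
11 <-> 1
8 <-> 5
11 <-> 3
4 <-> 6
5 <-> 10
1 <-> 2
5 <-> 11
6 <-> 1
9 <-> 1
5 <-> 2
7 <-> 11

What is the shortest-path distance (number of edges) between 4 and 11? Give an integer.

One shortest route is 4 – 6 – 1 – 11, which uses 3 edges, and at distance 2 from 4 we only reach {1}, which does not include 11. So d(4,11) = 3.

3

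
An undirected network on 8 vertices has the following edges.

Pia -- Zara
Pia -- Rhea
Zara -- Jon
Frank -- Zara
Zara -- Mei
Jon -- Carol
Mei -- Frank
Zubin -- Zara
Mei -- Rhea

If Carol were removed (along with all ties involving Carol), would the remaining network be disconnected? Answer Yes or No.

Even without Carol, every remaining node can still reach every other (the residual graph is connected), so Carol is not a cut vertex.

No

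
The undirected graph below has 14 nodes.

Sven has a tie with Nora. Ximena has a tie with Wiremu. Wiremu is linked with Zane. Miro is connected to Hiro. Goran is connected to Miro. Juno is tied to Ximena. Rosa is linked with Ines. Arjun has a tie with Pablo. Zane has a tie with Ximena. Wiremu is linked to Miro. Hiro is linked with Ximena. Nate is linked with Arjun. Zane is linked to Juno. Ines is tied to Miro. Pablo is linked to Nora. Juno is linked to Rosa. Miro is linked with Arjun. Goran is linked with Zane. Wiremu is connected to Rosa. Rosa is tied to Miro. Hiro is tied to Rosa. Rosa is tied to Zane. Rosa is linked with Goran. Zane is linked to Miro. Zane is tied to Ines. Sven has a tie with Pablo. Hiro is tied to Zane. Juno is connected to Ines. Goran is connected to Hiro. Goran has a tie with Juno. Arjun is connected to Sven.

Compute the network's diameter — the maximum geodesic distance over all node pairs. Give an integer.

Eccentricity of each node (its greatest distance to any other): Arjun:3, Goran:4, Hiro:4, Ines:4, Juno:5, Miro:3, Nate:4, Nora:5, Pablo:4, Rosa:4, Sven:4, Wiremu:4, Ximena:5, Zane:4.
The maximum eccentricity is 5, realized for instance by the pair Juno–Nora via Juno – Zane – Miro – Arjun – Pablo – Nora. So the diameter is 5.

5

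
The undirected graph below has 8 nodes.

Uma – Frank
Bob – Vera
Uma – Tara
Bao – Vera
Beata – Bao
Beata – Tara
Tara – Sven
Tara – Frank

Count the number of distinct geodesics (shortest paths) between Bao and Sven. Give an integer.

1

The shortest distance is 3, and the only length-3 path is Bao–Beata–Tara–Sven. So there is exactly 1 shortest path.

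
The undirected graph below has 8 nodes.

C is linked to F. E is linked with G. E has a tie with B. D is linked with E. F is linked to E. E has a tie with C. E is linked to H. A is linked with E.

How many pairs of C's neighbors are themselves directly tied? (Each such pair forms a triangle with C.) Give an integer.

1

C's neighbors: E and F.
Neighbor pairs that are themselves tied: C–E–F. Each forms one triangle with C, for 1 in total.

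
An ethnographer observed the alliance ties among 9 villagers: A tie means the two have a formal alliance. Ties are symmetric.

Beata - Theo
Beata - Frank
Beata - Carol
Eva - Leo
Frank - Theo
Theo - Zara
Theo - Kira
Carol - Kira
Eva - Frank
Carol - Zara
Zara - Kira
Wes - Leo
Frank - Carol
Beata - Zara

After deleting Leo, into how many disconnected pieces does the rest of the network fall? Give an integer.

2

Without Leo, the remaining ties split the others into: {Wes}; {Beata, Carol, Eva, Frank, Kira, Theo, Zara}.
That's 2 separate components.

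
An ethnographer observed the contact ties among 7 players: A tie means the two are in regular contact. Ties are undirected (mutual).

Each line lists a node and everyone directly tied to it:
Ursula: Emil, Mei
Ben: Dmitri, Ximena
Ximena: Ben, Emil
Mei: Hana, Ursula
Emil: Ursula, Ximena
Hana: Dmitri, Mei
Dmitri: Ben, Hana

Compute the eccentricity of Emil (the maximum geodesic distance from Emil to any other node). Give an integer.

3

Distances from Emil: Ben:2, Dmitri:3, Hana:3, Mei:2, Ursula:1, Ximena:1.
The largest is 3 (to Dmitri and Hana), so the eccentricity of Emil is 3.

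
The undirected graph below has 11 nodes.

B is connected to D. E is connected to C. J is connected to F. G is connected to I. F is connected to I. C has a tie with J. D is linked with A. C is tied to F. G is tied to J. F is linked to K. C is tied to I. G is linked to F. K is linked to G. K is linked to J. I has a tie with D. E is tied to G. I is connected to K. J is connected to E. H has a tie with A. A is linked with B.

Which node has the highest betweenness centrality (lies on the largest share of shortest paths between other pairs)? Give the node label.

Unnormalized betweenness of each node: A:9, B:0, C:49/12, D:21, E:1/4, F:11/6, G:55/12, H:0, I:295/12, J:17/12, K:5/4.
I has the largest value, 295/12, making it the main broker — the node through which the most shortest paths run.

I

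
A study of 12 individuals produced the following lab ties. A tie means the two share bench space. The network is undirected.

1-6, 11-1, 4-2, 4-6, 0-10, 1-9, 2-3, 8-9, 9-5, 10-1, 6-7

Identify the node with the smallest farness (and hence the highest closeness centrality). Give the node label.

Farness (sum of distances to all others) for each node — 0:39, 1:21, 2:37, 3:47, 4:29, 5:37, 6:23, 7:33, 8:37, 9:27, 10:29, 11:31.
The smallest farness is 21, for 1, so 1 has the highest closeness.

1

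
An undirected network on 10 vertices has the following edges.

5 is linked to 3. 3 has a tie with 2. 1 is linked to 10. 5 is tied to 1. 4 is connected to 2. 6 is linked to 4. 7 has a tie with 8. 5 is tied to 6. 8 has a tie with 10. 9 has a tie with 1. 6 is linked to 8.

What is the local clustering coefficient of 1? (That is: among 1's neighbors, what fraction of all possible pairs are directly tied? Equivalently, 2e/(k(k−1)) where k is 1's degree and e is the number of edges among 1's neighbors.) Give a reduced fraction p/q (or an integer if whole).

1's neighbors: 5, 9, and 10 (k = 3).
Possible neighbor pairs: C(3,2) = 3. Edges among them: none → e = 0.
Clustering(1) = 0/3 = 0.

0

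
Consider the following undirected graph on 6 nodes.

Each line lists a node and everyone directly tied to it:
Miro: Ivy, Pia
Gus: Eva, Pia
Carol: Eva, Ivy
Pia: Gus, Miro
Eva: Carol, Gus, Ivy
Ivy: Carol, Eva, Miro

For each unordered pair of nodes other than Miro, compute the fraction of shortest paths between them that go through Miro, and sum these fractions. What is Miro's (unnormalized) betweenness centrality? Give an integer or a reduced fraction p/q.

Pairs whose geodesics pass through Miro — Pia–Ivy: 1; Pia–Carol: 1/2.
All other pairs contribute 0.
Summing the contributions gives betweenness(Miro) = 3/2.

3/2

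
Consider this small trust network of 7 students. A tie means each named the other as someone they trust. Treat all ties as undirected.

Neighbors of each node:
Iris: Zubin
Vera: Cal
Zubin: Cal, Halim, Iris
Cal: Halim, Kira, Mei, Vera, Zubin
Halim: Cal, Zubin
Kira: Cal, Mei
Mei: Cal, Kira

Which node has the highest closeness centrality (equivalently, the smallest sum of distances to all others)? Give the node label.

Farness (sum of distances to all others) for each node — Cal:7, Halim:10, Iris:14, Kira:11, Mei:11, Vera:12, Zubin:9.
The smallest farness is 7, for Cal, so Cal has the highest closeness.

Cal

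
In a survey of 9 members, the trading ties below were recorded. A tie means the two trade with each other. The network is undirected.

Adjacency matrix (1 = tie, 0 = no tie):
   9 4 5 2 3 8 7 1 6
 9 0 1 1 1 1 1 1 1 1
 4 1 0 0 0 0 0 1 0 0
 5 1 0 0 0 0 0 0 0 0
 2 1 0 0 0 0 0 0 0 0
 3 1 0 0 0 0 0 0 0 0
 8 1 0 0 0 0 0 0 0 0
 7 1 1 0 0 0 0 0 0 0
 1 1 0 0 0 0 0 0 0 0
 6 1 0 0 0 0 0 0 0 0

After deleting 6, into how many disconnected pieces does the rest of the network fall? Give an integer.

6's neighbors (9) remain reachable from one another through other ties, so the rest of the network stays in one piece.

1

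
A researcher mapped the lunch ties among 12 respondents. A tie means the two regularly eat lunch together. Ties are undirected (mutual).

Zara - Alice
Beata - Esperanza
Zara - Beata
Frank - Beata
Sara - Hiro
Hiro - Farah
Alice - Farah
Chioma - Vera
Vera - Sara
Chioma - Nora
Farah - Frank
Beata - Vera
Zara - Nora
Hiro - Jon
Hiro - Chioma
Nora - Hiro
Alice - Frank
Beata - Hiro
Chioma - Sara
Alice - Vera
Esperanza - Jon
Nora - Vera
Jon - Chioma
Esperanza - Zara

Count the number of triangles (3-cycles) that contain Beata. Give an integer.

1

Beata's neighbors: Esperanza, Frank, Hiro, Vera, and Zara.
Neighbor pairs that are themselves tied: Beata–Esperanza–Zara. Each forms one triangle with Beata, for 1 in total.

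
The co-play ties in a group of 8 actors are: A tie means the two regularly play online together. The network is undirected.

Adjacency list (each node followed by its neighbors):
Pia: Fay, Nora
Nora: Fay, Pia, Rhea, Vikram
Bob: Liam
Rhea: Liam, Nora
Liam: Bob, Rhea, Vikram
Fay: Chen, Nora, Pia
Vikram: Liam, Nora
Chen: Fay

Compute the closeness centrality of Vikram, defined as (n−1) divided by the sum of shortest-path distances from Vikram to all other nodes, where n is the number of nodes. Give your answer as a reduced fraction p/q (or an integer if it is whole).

Distances from Vikram: Bob:2, Chen:3, Fay:2, Liam:1, Nora:1, Pia:2, Rhea:2. Sum = 13.
n = 8, so closeness = 7/13.

7/13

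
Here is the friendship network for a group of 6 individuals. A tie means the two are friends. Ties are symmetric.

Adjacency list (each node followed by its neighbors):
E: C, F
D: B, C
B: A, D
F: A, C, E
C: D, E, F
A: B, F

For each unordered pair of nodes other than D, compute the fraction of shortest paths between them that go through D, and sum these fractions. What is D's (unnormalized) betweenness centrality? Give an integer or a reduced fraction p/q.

Pairs whose geodesics pass through D — B–C: 1; B–E: 1/2.
All other pairs contribute 0.
Summing the contributions gives betweenness(D) = 3/2.

3/2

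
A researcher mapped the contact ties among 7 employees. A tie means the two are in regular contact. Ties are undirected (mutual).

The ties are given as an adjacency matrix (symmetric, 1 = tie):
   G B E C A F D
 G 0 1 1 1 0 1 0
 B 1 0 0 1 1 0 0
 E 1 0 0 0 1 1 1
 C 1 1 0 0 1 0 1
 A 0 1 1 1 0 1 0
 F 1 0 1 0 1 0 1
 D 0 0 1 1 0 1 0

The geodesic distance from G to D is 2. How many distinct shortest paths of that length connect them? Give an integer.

3

The shortest distance is 2. The length-2 paths are: G–E–D; G–C–D; G–F–D.
That gives 3 distinct shortest paths.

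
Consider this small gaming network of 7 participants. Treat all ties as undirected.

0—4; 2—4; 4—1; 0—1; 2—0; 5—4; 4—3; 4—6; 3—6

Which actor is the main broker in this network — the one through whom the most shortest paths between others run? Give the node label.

4

Unnormalized betweenness of each node: 0:1/2, 1:0, 2:0, 3:0, 4:23/2, 5:0, 6:0.
4 has the largest value, 23/2, making it the main broker — the node through which the most shortest paths run.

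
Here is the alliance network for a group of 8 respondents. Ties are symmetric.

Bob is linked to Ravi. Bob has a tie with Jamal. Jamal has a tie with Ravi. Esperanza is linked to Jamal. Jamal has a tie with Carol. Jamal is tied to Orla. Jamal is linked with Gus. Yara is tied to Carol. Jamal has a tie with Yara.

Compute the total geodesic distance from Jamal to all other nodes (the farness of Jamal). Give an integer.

7

Distances from Jamal: Bob:1, Carol:1, Esperanza:1, Gus:1, Orla:1, Ravi:1, Yara:1.
Sum = 1 + 1 + 1 + 1 + 1 + 1 + 1 = 7.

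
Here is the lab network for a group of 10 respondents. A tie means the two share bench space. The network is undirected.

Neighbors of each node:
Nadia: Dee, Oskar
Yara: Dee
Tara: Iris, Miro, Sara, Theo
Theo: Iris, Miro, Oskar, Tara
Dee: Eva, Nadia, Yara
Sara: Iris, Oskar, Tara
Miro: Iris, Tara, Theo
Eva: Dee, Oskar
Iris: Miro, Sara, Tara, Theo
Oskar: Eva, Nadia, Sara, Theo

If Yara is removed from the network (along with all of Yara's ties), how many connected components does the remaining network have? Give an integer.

1

Yara's neighbors (Dee) remain reachable from one another through other ties, so the rest of the network stays in one piece.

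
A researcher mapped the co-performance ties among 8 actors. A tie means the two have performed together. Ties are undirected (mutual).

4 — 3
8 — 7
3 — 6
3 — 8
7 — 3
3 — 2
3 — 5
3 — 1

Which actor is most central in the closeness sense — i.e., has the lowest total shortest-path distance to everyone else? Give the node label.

3

Farness (sum of distances to all others) for each node — 1:13, 2:13, 3:7, 4:13, 5:13, 6:13, 7:12, 8:12.
The smallest farness is 7, for 3, so 3 has the highest closeness.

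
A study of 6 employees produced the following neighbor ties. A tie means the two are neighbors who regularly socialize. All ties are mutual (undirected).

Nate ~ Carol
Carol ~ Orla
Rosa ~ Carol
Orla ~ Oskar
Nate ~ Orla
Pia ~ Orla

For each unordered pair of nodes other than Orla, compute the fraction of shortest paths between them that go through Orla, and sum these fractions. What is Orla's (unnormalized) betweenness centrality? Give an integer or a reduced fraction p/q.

Pairs whose geodesics pass through Orla — Pia–Oskar: 1; Pia–Carol: 1; Pia–Rosa: 1; Pia–Nate: 1; Oskar–Carol: 1; Oskar–Rosa: 1; Oskar–Nate: 1.
All other pairs contribute 0.
Summing the contributions gives betweenness(Orla) = 7.

7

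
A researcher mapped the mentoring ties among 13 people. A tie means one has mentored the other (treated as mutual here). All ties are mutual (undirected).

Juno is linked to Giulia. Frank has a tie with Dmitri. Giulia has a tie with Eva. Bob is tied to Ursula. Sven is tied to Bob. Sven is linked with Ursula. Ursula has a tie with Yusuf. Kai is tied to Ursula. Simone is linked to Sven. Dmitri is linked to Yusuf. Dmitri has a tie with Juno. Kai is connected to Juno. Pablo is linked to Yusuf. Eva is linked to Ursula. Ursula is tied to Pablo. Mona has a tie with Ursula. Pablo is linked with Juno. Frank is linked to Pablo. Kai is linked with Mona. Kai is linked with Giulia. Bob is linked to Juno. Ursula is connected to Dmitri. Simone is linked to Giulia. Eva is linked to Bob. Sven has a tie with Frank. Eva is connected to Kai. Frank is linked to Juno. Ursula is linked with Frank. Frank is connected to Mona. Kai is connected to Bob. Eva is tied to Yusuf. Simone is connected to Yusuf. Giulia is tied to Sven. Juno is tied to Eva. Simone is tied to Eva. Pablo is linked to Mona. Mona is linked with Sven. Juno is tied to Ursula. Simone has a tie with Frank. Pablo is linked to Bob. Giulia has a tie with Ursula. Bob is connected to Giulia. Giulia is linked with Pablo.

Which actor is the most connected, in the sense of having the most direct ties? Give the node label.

Degrees — Bob:7, Dmitri:4, Eva:7, Frank:7, Giulia:8, Juno:8, Kai:6, Mona:5, Pablo:7, Simone:5, Sven:6, Ursula:11, Yusuf:5.
The maximum is 11, attained only by Ursula.

Ursula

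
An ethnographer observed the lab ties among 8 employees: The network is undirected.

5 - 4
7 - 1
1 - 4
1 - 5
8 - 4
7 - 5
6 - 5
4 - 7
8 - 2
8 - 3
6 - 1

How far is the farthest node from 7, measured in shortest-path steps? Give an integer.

Distances from 7: 1:1, 2:3, 3:3, 4:1, 5:1, 6:2, 8:2.
The largest is 3 (to 3 and 2), so the eccentricity of 7 is 3.

3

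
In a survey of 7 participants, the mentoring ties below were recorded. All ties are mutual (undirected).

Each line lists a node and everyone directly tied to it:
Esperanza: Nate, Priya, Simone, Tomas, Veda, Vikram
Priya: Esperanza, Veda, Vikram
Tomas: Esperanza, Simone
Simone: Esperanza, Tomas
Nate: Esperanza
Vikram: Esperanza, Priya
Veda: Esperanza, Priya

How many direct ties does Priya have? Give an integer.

3

Priya is directly tied to Esperanza, Veda, and Vikram. That is 3 neighbors, so the degree of Priya is 3.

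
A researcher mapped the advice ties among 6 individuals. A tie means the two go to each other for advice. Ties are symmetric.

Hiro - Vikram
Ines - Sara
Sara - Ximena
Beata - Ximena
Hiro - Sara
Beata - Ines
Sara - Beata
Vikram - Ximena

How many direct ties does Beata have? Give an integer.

Beata is directly tied to Ines, Sara, and Ximena. That is 3 neighbors, so the degree of Beata is 3.

3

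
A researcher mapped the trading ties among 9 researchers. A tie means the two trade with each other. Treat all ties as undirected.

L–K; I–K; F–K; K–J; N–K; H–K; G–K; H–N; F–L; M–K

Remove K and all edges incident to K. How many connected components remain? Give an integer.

Without K, the remaining ties split the others into: {F, L}; {I}; {H, N}; {M}; {J}; {G}.
That's 6 separate components.

6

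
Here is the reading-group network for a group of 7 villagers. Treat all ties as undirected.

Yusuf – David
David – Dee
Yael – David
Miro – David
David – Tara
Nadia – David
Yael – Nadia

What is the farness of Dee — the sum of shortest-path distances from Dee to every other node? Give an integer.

Distances from Dee: David:1, Miro:2, Nadia:2, Tara:2, Yael:2, Yusuf:2.
Sum = 1 + 2 + 2 + 2 + 2 + 2 = 11.

11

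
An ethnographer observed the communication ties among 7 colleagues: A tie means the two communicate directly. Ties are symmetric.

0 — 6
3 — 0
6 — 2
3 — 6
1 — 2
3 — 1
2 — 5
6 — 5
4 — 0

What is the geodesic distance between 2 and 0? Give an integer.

2

One shortest route is 2 – 6 – 0, which uses 2 edges, and 2 and 0 are not directly tied, so nothing shorter exists. So d(2,0) = 2.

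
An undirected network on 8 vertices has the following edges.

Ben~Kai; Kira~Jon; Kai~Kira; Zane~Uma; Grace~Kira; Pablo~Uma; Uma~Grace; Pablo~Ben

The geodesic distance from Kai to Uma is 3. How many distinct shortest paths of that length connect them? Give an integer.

2

The shortest distance is 3. The length-3 paths are: Kai–Ben–Pablo–Uma; Kai–Kira–Grace–Uma.
That gives 2 distinct shortest paths.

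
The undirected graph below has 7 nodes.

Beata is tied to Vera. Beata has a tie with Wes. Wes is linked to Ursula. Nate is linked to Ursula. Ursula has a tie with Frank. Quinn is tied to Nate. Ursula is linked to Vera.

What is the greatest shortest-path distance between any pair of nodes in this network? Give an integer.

Eccentricity of each node (its greatest distance to any other): Beata:4, Frank:3, Nate:3, Quinn:4, Ursula:2, Vera:3, Wes:3.
The maximum eccentricity is 4, realized for instance by the pair Beata–Quinn via Beata – Wes – Ursula – Nate – Quinn. So the diameter is 4.

4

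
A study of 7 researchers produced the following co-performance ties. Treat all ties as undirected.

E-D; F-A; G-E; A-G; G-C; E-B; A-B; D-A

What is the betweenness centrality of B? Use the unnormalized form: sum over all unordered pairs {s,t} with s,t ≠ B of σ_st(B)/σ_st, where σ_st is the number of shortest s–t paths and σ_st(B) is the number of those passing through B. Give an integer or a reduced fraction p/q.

Pairs whose geodesics pass through B — A–E: 1/3; F–E: 1/3.
All other pairs contribute 0.
Summing the contributions gives betweenness(B) = 2/3.

2/3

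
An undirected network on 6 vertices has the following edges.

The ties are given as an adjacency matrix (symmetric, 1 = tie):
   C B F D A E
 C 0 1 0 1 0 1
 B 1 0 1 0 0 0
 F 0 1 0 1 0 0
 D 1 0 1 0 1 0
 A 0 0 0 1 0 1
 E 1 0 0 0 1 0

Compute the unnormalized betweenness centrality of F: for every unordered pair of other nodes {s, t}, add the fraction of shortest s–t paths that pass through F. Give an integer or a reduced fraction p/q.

Pairs whose geodesics pass through F — B–D: 1/2; B–A: 1/3.
All other pairs contribute 0.
Summing the contributions gives betweenness(F) = 5/6.

5/6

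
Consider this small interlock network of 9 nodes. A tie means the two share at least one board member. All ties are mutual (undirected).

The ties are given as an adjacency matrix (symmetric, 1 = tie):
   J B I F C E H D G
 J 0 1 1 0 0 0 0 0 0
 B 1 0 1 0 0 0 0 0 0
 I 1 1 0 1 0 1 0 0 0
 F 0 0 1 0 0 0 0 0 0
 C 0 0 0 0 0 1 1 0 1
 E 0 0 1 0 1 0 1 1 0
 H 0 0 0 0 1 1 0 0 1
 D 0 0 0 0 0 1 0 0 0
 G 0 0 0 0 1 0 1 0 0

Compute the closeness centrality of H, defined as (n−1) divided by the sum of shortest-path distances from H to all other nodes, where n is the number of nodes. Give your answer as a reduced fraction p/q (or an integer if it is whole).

Distances from H: B:3, C:1, D:2, E:1, F:3, G:1, I:2, J:3. Sum = 16.
n = 9, so closeness = 8/16 = 1/2.

1/2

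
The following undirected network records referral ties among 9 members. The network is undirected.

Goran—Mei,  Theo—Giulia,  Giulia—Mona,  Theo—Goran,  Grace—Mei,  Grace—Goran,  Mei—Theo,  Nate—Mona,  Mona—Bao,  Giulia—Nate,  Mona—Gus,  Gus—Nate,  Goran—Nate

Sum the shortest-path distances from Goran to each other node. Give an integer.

13

Distances from Goran: Bao:3, Giulia:2, Grace:1, Gus:2, Mei:1, Mona:2, Nate:1, Theo:1.
Sum = 3 + 2 + 1 + 2 + 1 + 2 + 1 + 1 = 13.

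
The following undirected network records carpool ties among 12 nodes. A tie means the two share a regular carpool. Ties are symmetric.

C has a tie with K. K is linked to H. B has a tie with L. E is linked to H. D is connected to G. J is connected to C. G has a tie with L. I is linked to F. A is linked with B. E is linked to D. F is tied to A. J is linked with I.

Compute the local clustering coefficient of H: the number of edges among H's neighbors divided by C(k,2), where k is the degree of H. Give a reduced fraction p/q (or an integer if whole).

H's neighbors: E and K (k = 2).
Possible neighbor pairs: C(2,2) = 1. Edges among them: none → e = 0.
Clustering(H) = 0/1.

0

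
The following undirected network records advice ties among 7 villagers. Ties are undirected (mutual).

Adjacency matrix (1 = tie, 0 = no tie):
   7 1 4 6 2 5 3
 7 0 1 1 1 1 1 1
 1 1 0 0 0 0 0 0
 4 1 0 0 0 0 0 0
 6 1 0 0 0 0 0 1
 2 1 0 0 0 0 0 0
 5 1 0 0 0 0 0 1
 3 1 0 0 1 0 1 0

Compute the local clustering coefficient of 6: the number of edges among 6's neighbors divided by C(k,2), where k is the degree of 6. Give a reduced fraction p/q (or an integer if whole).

1

6's neighbors: 3 and 7 (k = 2).
Possible neighbor pairs: C(2,2) = 1. Edges among them: 3–7 → e = 1.
Clustering(6) = 1/1.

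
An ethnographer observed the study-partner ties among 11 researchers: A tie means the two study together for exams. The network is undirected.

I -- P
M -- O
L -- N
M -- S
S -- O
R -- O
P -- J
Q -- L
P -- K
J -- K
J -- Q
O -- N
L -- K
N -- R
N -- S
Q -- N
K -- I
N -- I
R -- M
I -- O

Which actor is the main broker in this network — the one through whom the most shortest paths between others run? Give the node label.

N

Unnormalized betweenness of each node: I:99/10, J:3/2, K:91/30, L:5/3, M:1/3, N:161/10, O:38/5, P:31/30, Q:133/30, R:6/5, S:6/5.
N has the largest value, 161/10, making it the main broker — the node through which the most shortest paths run.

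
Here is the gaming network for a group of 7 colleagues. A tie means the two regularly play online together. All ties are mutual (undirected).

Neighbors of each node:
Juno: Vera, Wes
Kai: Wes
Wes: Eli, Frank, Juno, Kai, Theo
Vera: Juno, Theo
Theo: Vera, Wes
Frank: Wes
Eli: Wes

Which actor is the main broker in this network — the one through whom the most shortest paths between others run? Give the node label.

Unnormalized betweenness of each node: Eli:0, Frank:0, Juno:2, Kai:0, Theo:2, Vera:1/2, Wes:25/2.
Wes has the largest value, 25/2, making it the main broker — the node through which the most shortest paths run.

Wes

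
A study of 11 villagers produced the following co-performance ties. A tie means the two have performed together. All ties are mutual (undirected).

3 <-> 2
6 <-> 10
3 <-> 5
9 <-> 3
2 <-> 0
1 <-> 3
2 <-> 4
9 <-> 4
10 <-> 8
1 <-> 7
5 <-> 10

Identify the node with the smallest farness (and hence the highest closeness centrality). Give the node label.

Farness (sum of distances to all others) for each node — 0:32, 1:25, 2:23, 3:18, 4:30, 5:21, 6:35, 7:34, 8:35, 9:25, 10:26.
The smallest farness is 18, for 3, so 3 has the highest closeness.

3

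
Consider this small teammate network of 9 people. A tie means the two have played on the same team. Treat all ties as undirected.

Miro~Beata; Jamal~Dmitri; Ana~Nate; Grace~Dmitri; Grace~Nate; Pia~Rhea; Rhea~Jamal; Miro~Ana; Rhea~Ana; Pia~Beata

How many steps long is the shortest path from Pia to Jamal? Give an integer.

2

One shortest route is Pia – Rhea – Jamal, which uses 2 edges, and Pia and Jamal are not directly tied, so nothing shorter exists. So d(Pia,Jamal) = 2.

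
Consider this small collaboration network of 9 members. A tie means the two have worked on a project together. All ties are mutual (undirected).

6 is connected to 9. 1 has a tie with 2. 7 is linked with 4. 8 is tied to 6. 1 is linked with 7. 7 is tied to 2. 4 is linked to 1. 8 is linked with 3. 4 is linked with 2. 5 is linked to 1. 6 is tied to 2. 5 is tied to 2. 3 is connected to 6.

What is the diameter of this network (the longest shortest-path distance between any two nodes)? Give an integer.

Eccentricity of each node (its greatest distance to any other): 1:3, 2:2, 3:3, 4:3, 5:3, 6:2, 7:3, 8:3, 9:3.
The maximum eccentricity is 3, realized for instance by the pair 1–9 via 1 – 2 – 6 – 9. So the diameter is 3.

3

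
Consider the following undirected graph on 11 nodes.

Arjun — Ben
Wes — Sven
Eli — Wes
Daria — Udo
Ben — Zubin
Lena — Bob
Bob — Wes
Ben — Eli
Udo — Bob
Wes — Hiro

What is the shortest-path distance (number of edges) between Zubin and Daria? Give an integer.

6

One shortest route is Zubin – Ben – Eli – Wes – Bob – Udo – Daria, which uses 6 edges, and at distance 5 from Zubin we only reach {Lena, Udo}, which does not include Daria. So d(Zubin,Daria) = 6.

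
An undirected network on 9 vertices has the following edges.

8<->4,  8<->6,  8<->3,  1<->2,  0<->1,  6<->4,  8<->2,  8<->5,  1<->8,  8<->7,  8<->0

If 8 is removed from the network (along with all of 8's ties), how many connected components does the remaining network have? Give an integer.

Without 8, the remaining ties split the others into: {7}; {5}; {4, 6}; {0, 1, 2}; {3}.
That's 5 separate components.

5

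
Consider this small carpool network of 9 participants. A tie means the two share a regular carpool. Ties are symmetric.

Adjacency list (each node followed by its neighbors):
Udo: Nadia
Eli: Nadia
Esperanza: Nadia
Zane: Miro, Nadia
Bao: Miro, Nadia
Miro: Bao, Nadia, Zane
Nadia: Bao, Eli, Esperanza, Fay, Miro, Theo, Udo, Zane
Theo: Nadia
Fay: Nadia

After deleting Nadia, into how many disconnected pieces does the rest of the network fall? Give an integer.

Without Nadia, the remaining ties split the others into: {Bao, Miro, Zane}; {Esperanza}; {Udo}; {Theo}; {Fay}; {Eli}.
That's 6 separate components.

6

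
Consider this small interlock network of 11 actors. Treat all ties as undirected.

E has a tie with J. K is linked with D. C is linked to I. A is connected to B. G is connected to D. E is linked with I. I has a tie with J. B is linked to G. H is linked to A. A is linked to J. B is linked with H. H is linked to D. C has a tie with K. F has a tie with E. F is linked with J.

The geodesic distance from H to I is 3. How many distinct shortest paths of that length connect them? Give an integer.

The shortest distance is 3, and the only length-3 path is H–A–J–I. So there is exactly 1 shortest path.

1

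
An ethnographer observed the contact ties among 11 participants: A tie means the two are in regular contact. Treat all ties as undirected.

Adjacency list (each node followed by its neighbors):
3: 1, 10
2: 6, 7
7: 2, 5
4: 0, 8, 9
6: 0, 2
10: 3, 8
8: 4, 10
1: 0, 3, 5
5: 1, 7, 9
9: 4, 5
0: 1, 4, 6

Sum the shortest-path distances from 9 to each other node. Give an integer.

22

Distances from 9: 0:2, 1:2, 2:3, 3:3, 4:1, 5:1, 6:3, 7:2, 8:2, 10:3.
Sum = 2 + 2 + 3 + 3 + 1 + 1 + 3 + 2 + 2 + 3 = 22.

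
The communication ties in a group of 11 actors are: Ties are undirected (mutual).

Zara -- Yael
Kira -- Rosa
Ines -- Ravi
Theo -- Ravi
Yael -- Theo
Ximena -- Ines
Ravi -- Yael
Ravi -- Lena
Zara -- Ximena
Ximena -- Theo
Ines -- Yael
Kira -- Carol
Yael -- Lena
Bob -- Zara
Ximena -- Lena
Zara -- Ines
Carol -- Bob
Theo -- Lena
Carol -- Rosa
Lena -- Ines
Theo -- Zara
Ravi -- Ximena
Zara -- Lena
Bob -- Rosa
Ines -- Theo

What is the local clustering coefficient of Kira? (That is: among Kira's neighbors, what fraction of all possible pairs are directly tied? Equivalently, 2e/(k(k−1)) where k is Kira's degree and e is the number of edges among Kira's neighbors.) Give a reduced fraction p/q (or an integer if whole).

Kira's neighbors: Carol and Rosa (k = 2).
Possible neighbor pairs: C(2,2) = 1. Edges among them: Carol–Rosa → e = 1.
Clustering(Kira) = 1/1.

1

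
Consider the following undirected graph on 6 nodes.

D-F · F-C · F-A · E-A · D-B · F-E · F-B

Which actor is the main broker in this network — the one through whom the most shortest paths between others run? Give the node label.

Unnormalized betweenness of each node: A:0, B:0, C:0, D:0, E:0, F:8.
F has the largest value, 8, making it the main broker — the node through which the most shortest paths run.

F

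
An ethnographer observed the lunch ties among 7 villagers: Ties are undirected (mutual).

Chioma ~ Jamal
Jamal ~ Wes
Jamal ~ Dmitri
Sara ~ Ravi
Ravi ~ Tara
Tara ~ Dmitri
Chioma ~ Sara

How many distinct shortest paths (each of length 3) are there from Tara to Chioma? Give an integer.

2

The shortest distance is 3. The length-3 paths are: Tara–Dmitri–Jamal–Chioma; Tara–Ravi–Sara–Chioma.
That gives 2 distinct shortest paths.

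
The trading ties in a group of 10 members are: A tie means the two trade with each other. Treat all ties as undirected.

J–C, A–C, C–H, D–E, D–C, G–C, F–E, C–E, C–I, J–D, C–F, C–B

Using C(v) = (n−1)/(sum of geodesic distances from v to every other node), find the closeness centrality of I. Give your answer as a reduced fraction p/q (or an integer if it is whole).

9/17

Distances from I: A:2, B:2, C:1, D:2, E:2, F:2, G:2, H:2, J:2. Sum = 17.
n = 10, so closeness = 9/17.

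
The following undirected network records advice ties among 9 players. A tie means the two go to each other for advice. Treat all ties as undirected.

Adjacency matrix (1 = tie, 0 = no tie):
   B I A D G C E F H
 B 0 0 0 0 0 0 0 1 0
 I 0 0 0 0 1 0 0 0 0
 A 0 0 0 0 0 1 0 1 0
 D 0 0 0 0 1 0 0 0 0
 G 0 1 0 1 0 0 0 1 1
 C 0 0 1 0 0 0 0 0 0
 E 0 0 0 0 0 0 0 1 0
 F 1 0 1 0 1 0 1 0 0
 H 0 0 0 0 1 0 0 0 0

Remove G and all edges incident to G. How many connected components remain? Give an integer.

4

Without G, the remaining ties split the others into: {A, B, C, E, F}; {I}; {D}; {H}.
That's 4 separate components.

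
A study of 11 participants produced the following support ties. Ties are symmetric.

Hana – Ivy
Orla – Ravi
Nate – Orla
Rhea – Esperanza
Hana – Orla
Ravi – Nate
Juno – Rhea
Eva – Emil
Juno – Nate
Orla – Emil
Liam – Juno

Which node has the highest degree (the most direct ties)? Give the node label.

Orla

Degrees — Emil:2, Esperanza:1, Eva:1, Hana:2, Ivy:1, Juno:3, Liam:1, Nate:3, Orla:4, Ravi:2, Rhea:2.
The maximum is 4, attained only by Orla.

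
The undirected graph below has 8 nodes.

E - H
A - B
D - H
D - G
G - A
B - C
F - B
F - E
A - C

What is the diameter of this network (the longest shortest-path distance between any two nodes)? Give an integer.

4

Eccentricity of each node (its greatest distance to any other): A:3, B:3, C:4, D:3, E:3, F:3, G:3, H:4.
The maximum eccentricity is 4, realized for instance by the pair C–H via C – B – F – E – H. So the diameter is 4.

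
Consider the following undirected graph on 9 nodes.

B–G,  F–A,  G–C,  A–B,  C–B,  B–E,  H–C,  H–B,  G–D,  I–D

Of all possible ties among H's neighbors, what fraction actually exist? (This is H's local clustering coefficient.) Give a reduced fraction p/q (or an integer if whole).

H's neighbors: B and C (k = 2).
Possible neighbor pairs: C(2,2) = 1. Edges among them: B–C → e = 1.
Clustering(H) = 1/1.

1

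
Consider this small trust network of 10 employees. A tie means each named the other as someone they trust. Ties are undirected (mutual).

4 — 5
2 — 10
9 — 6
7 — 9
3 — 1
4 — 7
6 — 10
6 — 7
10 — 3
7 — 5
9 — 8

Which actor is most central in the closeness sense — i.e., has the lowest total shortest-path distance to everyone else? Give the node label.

6

Farness (sum of distances to all others) for each node — 1:32, 2:26, 3:24, 4:25, 5:25, 6:16, 7:18, 8:27, 9:19, 10:18.
The smallest farness is 16, for 6, so 6 has the highest closeness.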